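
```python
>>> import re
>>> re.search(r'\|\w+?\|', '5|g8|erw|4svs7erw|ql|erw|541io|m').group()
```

The match spans [1:5] → '|g8|'.

'|g8|'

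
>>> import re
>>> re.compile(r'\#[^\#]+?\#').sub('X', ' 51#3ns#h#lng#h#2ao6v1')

' 51XhXh#2ao6v1'

`sub` substitutes 'X' at each match site.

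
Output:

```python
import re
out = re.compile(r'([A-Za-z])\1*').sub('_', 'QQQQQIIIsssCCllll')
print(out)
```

_____

After group 1 captures some text, `\1` only succeeds where that same text appears again.
Matches: at [0:5] → 'QQQQQ'; at [5:8] → 'III'; at [8:11] → 'sss'; at [11:13] → 'CC'; at [13:17] → 'llll'.
Each match is replaced by '_'.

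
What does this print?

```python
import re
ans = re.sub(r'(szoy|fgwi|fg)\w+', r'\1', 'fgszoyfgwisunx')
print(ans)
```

fg

The replacement refers to a captured group, so each match is rewritten using its own captured text.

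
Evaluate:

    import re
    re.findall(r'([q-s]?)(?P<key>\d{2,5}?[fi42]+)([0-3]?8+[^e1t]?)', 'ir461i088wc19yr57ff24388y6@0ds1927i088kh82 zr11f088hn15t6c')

[('r', '461i', '088w'), ('r', '57ff24', '388y'), ('s', '1927i', '088k'), ('r', '11f', '088h')]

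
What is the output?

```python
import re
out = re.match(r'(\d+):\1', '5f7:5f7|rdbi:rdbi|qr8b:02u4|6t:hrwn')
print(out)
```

None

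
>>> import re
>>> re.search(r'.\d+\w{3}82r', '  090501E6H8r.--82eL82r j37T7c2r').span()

(15, 23)

The match spans [15:23] → '-82eL82r'.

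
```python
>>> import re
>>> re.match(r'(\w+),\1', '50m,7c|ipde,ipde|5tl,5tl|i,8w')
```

With `match`, the pattern is implicitly anchored at the beginning.
Here the string doesn't start with a match, so the call returns None.

None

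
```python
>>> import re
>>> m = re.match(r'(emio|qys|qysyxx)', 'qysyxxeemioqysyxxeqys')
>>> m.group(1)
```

The match spans [0:3] → 'qys'.
Captured: group 1 = 'qys'.

'qys'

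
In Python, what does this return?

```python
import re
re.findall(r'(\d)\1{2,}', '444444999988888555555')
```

['4', '9', '8', '5']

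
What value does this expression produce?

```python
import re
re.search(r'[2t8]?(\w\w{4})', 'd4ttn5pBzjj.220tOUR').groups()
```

This matches optionally one of [2t8]; then a word character, then exactly 4 of a word character (captured).
`re.search` tries every starting position until one works.
The match spans [0:5] → 'd4ttn'.
Captured: group 1 = 'd4ttn'.

('d4ttn',)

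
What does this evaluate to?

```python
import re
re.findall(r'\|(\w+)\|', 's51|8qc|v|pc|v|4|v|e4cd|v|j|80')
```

Because there's exactly one group, `findall` drops the full match and keeps group 1 from each hit.

['8qc', 'pc', '4', 'e4cd', 'j']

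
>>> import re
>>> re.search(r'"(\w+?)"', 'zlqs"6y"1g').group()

'"6y"'

`re.search` tries every starting position until one works.
The match spans [4:8] → '"6y"'.
Captured: group 1 = '6y'.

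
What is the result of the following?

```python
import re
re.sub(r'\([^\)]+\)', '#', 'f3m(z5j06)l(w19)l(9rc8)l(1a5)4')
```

Matches: at [3:10] → '(z5j06)'; at [11:16] → '(w19)'; at [17:23] → '(9rc8)'; at [24:29] → '(1a5)'.
`sub` substitutes '#' at each match site.

'f3m#l#l#l#4'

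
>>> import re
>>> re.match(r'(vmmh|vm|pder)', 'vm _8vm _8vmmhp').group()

'vm'

With `match`, the pattern is implicitly anchored at the beginning.
The match spans [0:2] → 'vm'.
Captured: group 1 = 'vm'.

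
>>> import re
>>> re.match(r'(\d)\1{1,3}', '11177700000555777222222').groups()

('1',)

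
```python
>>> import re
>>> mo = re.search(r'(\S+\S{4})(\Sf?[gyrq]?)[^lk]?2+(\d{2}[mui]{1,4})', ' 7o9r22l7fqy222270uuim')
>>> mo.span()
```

This matches one or more of a non-whitespace character, then exactly 4 of a non-whitespace character (captured); then a non-whitespace character, then optionally a literal 'f', then optionally one of [gyrq] (captured); then optionally any character except [lk], then one or more of a literal '2'; then exactly 2 of a digit, then 1 to 4 of one of [mui] (captured).
The match spans [1:22] → '7o9r22l7fqy222270uuim'.

(1, 22)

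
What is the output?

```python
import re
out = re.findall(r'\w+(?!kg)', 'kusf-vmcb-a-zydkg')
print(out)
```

['kusf', 'vmcb', 'a', 'zydkg']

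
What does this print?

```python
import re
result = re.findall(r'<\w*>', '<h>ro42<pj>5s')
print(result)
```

['<h>', '<pj>']

Since nothing is captured, `findall` lists the 2 matched substrings directly.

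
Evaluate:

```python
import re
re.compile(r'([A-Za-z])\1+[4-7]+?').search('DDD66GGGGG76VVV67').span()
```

(0, 4)

`\1` has to match the exact text group 1 already captured.
The match spans [0:4] → 'DDD6'.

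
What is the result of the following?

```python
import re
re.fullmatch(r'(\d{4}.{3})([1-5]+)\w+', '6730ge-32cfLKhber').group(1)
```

'6730ge-'

The match spans [0:17] → '6730ge-32cfLKhber'.
Captured: group 1 = '6730ge-', group 2 = '32'.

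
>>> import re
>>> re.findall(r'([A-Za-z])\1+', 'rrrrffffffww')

['r', 'f', 'w']

A backreference is literal: `\1` must see the identical characters the first group matched.
One capturing group, so `findall` returns just the captured substring from each match — 3 in all.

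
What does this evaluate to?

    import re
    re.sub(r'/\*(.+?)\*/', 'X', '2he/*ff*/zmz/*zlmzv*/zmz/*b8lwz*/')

Every occurrence is swapped for 'X'.

'2heXzmzXzmzX'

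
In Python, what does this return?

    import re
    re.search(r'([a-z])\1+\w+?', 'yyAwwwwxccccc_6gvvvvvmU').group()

'yyA'

`\1` is not a pattern — it's the concrete string captured by group 1, re-applied verbatim.
The match spans [0:3] → 'yyA'.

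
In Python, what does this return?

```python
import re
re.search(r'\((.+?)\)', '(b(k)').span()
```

(0, 5)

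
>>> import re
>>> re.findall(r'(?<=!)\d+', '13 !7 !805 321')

The `(?=…)`/`(?<=…)` assertion just peeks at neighbouring text; it doesn't advance the match position.
Matches: at [4:5] → '7'; at [7:10] → '805'.
`findall` yields the raw match text (2 of them) because the pattern has no groups.

['7', '805']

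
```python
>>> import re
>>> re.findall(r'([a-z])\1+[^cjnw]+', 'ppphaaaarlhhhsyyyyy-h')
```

The backreference `\1` re-matches whatever the first group consumed, character for character.
Scanning left to right: at [0:21] match 'ppphaaaarlhhhsyyyyy-h', group 1 = 'p'.
With a single group, `findall` returns only what that group captured — 1 item.

['p']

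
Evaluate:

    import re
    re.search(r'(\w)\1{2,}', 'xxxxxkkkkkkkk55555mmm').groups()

`\1` has to match the exact text group 1 already captured.
`re.search` scans for the first position where the pattern succeeds.
The match spans [0:5] → 'xxxxx'.
Captured: group 1 = 'x'.

('x',)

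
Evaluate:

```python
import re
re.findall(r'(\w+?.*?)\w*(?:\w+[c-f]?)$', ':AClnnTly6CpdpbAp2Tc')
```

['A']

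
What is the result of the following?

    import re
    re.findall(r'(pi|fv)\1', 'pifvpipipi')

`\1` is not a pattern — it's the concrete string captured by group 1, re-applied verbatim.
Walking the string: at [4:8] match 'pipi', group 1 = 'pi'.
Because there's exactly one group, `findall` drops the full match and keeps group 1 from the one hit.

['pi']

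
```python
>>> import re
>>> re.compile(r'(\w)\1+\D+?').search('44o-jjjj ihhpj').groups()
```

('4',)

The backreference `\1` re-matches whatever the first group consumed, character for character.
`re.search` tries every starting position until one works.
The match spans [0:3] → '44o'.
Captured: group 1 = '4'.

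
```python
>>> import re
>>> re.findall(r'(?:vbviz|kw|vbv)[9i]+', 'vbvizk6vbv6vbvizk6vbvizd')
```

['vbvi', 'vbvi', 'vbvi']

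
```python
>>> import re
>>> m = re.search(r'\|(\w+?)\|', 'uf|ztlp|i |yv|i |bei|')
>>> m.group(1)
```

'ztlp'

The match spans [2:8] → '|ztlp|'.
Captured: group 1 = 'ztlp'.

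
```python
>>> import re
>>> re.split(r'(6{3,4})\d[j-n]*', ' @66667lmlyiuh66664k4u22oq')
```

Pattern: 3 to 4 of a literal '6' (captured); then a digit, then zero or more of a character in [j-n].
Matches to split on: at [2:10] → '66667lml'; at [14:20] → '66664k'.
`re.split` interleaves the captured-group text with the surrounding fragments.

[' @', '6666', 'yiuh', '6666', '4u22oq']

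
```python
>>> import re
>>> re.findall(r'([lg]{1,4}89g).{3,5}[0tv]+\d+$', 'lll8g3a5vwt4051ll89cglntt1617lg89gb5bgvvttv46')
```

This matches 1 to 4 of one of [lg], then the literal '89g' (captured); then 3 to 5 of any character, then one or more of one of [0tv], then one or more of a digit; then anchored at the end.
Walking the string: at [29:45] match 'lg89gb5bgvvttv46', group 1 = 'lg89g'.
One capturing group, so `findall` returns just the captured substring from the one match — 1 in all.

['lg89g']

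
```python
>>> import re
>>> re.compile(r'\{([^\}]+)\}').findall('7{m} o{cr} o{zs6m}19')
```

['m', 'cr', 'zs6m']

Walking the string: at [1:4] match '{m}', group 1 = 'm'; at [6:10] match '{cr}', group 1 = 'cr'; at [12:18] match '{zs6m}', group 1 = 'zs6m'.
Because there's exactly one group, `findall` drops the full match and keeps group 1 from each hit.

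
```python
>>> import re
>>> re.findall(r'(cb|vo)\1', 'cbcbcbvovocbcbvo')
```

A backreference is literal: `\1` must see the identical characters the first group matched.
Scanning left to right: at [0:4] match 'cbcb', group 1 = 'cb'; at [6:10] match 'vovo', group 1 = 'vo'; at [10:14] match 'cbcb', group 1 = 'cb'.
One capturing group, so `findall` returns just the captured substring from each match — 3 in all.

['cb', 'vo', 'cb']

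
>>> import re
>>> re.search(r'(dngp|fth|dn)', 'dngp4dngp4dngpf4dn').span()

(0, 4)

Branches in `(...|...)` are attempted left-to-right; the first branch that allows the whole pattern to succeed is taken.
The match spans [0:4] → 'dngp'.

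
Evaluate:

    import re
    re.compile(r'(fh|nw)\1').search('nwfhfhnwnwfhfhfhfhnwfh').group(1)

'fh'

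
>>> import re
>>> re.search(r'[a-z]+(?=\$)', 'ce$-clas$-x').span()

(0, 2)

Lookahead/lookbehind check context without consuming it, so the matched span excludes the asserted characters.
`search` walks the string left to right and returns the first match it finds.
The match spans [0:2] → 'ce'.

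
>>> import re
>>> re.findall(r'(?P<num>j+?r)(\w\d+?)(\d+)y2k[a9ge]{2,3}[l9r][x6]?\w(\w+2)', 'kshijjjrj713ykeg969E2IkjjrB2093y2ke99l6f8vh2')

[('jjr', 'B2', '093', '8vh2')]

Pattern: one or more of a literal 'j' (lazy), then a literal 'r' (captured as 'num'); then a word character, then one or more of a digit (lazy) (captured); then one or more of a digit (captured); then the literal 'y2k', then 2 to 3 of one of [a9ge]; then one of [l9r], then optionally one of [x6], then a word character; then one or more of a word character, then a literal '2' (captured).
Because the quantifier is non-greedy, it stops expanding at the earliest point where the rest of the pattern can succeed.
Matches: at [23:44] match 'jjrB2093y2ke99l6f8vh2', groups = ('jjr', 'B2', '093', '8vh2').
With 4 capturing groups, `findall` returns a 4-tuple per match.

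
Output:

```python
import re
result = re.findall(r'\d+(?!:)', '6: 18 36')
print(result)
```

['18', '36']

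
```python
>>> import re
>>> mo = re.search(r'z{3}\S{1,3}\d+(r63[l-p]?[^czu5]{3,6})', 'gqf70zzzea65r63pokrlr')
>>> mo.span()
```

(5, 21)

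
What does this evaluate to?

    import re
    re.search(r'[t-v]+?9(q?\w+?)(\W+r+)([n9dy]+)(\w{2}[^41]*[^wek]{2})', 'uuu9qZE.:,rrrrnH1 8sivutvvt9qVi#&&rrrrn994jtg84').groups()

The pattern matches one or more of a character in [t-v] (lazy), then a literal '9'; then optionally the literal 'q', then one or more of a word character (lazy) (captured); then one or more of a non-word character, then one or more of a literal 'r' (captured); then one or more of one of [n9dy] (captured); then exactly 2 of a word character, then zero or more of any character except [41], then exactly 2 of any character except [wek] (captured).
`re.search` tries every starting position until one works.
The match spans [0:43] → 'uuu9qZE.:,rrrrnH1 8sivutvvt9qVi#&&rrrrn994j'.
Captured: group 1 = 'qZE', group 2 = '.:,rrrr', group 3 = 'n', group 4 = 'H1 8sivutvvt9qVi#&&rrrrn994j'.

('qZE', '.:,rrrr', 'n', 'H1 8sivutvvt9qVi#&&rrrrn994j')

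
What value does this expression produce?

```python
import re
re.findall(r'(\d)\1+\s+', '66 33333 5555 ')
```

['6', '3', '5']

After group 1 captures some text, `\1` only succeeds where that same text appears again.
One capturing group, so `findall` returns just the captured substring from each match — 3 in all.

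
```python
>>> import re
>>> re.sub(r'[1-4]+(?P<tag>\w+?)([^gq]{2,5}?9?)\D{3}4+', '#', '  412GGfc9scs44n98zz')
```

'  #n98zz'

This matches one or more of a character in [1-4]; then one or more of a word character (lazy) (captured as 'tag'); then 2 to 5 of any character except [gq] (lazy), then optionally a literal '9' (captured); then exactly 3 of a non-digit, then one or more of the literal '4'.
Matches: at [2:15] → '412GGfc9scs44'.
`sub` substitutes '#' at each match site.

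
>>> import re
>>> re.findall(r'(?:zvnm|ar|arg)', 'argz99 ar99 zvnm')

Branches in `(...|...)` are attempted left-to-right; the first branch that allows the whole pattern to succeed is taken.
`findall` yields the raw match text (3 of them) because the pattern has no groups.

['ar', 'ar', 'zvnm']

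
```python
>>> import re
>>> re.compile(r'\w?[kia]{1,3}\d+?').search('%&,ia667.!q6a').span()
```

This matches optionally a word character; then 1 to 3 of one of [kia], then one or more of a digit (lazy).
The match spans [3:6] → 'ia6'.

(3, 6)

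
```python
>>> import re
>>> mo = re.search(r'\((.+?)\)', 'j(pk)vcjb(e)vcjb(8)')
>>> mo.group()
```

'(pk)'

Because the quantifier is non-greedy, it stops expanding at the earliest point where the rest of the pattern can succeed.
`re.search` tries every starting position until one works.
The match spans [1:5] → '(pk)'.
Captured: group 1 = 'pk'.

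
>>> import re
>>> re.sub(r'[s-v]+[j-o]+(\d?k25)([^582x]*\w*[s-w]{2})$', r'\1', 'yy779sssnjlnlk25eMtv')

'yy779k25'

This matches one or more of a character in [s-v], then one or more of a character in [j-o]; then optionally a digit, then the literal 'k25' (captured); then zero or more of any character except [582x], then zero or more of a word character, then exactly 2 of a character in [s-w] (captured); then anchored at the end.
Each match is replaced using the text its own group 1 captured.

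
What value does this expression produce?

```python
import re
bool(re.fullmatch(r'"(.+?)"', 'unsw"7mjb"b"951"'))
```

`re.fullmatch` is like wrapping the pattern in `^…$` (in single-line mode).
Here the string isn't matched end-to-end, so the call returns None, and `bool(None)` is False.

False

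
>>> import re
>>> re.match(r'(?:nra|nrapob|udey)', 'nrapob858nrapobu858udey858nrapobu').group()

'nra'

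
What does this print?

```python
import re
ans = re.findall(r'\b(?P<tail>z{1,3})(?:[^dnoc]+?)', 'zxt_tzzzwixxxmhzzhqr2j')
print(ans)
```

The pattern matches a word boundary (`\b`, zero-width); then 1 to 3 of a literal 'z' (captured as 'tail'); then one or more of any character except [dnoc] (lazy) (non-capturing group).
Matches: at [0:2] match 'zx', group 1 = 'z'.
`findall` collects group 1 from the one match (1 total).

['z']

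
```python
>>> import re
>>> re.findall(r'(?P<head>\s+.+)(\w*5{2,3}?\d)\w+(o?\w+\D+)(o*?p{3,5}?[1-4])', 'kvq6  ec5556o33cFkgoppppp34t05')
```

[('  ec5', '556', 'pp', 'ppp3')]

The pattern matches one or more of whitespace, then one or more of any character (captured as 'head'); then zero or more of a word character, then 2 to 3 of the literal '5' (lazy), then a digit (captured); then one or more of a word character; then optionally the literal 'o', then one or more of a word character, then one or more of a non-digit (captured); then zero or more of a literal 'o' (lazy), then 3 to 5 of a literal 'p' (lazy), then a character in [1-4] (captured).
`findall` packs the 4 group values into a tuple for every match.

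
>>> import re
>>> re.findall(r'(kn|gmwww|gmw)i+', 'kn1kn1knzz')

`findall` collects group 1 from each match (0 total).
Nothing in the string satisfies the pattern, so the list is empty.

[]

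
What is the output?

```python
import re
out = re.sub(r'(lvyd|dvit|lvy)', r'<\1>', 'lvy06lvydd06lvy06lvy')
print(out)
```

<lvy>06<lvyd>d06<lvy>06<lvy>

Alternation tries branches left to right and keeps the first one that lets the overall match succeed at that position.
Matches: at [0:3] → 'lvy'; at [5:9] → 'lvyd'; at [12:15] → 'lvy'; at [17:20] → 'lvy'.
Each match is replaced using the text its own group 1 captured.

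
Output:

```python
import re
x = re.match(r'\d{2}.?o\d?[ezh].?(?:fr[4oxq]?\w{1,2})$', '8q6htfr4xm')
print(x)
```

The pattern matches exactly 2 of a digit, then optionally any character, then a literal 'o'; then optionally a digit, then one of [ezh], then optionally any character; then the literal 'fr', then optionally one of [4oxq], then 1 to 2 of a word character (non-capturing group); then anchored at the end.
`re.match` only tries the pattern at the start of the string.
Here the string doesn't start with a match, so the call returns None.

None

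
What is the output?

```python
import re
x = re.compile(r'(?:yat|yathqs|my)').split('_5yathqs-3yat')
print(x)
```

['_5', 'hqs-3', '']

Alternation isn't longest-match — the leftmost alternative that fits at this position is chosen.
Matches to split on: at [2:5] → 'yat'; at [10:13] → 'yat'.
Each match becomes a cut point; 3 segments remain.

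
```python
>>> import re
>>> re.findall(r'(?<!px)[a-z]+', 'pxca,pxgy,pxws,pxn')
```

['pxca', 'pxgy', 'pxws', 'pxn']

The negative lookahead/lookbehind blocks any match where the forbidden context is present.
`findall` yields the raw match text (4 of them) because the pattern has no groups.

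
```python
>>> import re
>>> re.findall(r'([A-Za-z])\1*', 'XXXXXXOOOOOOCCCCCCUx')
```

['X', 'O', 'C', 'U', 'x']

After group 1 captures some text, `\1` only succeeds where that same text appears again.
One capturing group, so `findall` returns just the captured substring from each match — 5 in all.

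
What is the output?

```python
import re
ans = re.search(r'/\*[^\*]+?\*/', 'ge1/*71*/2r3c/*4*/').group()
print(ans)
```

/*71*/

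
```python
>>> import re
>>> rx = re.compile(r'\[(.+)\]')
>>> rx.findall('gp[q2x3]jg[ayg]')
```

['q2x3]jg[ayg']

One capturing group, so `findall` returns just the captured substring from the one match — 1 in all.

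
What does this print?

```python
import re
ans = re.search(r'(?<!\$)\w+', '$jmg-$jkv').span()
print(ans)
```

(2, 4)

A negative assertion filters positions out without eating any characters.
The match spans [2:4] → 'mg'.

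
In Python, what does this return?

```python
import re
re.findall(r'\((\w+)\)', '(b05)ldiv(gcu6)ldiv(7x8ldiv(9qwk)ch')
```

One capturing group, so `findall` returns just the captured substring from each match — 3 in all.

['b05', 'gcu6', '9qwk']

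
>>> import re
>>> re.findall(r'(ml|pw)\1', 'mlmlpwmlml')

['ml', 'ml']

`\1` has to match the exact text group 1 already captured.
With a single group, `findall` returns only what that group captured — 2 items.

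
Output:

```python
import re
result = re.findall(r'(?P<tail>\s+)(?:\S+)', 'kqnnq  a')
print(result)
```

['  ']

Pattern: one or more of whitespace (captured as 'tail'); then one or more of a non-whitespace character (non-capturing group).
Matches: at [5:8] match '  a', group 1 = '  '.
One capturing group, so `findall` returns just the captured substring from the one match — 1 in all.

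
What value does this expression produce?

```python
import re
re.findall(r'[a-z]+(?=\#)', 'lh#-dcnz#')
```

Lookahead/lookbehind check context without consuming it, so the matched span excludes the asserted characters.
No capturing groups, so `findall` returns the 2 full match strings.

['lh', 'dcnz']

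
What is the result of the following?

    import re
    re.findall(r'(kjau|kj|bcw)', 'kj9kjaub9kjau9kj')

['kj', 'kjau', 'kjau', 'kj']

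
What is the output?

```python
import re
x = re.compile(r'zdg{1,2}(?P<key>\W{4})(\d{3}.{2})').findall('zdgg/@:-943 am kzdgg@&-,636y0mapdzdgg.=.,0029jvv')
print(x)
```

The pattern matches the literal 'zd', then 1 to 2 of a literal 'g'; then exactly 4 of a non-word character (captured as 'key'); then exactly 3 of a digit, then exactly 2 of any character (captured).
2 groups means each result is a tuple of 2 captured strings — 3 here.

[('/@:-', '943 a'), ('@&-,', '636y0'), ('.=.,', '0029j')]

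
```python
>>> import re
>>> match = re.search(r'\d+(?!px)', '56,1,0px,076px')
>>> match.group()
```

'56'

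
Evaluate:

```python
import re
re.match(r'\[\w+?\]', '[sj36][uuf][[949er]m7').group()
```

'[sj36]'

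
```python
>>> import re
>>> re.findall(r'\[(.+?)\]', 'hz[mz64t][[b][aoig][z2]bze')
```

['mz64t', '[b', 'aoig', 'z2']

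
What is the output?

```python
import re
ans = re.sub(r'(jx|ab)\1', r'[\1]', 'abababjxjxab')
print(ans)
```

[ab]ab[jx]ab

The backreference `\1` re-matches whatever the first group consumed, character for character.
Each match is replaced using the text its own group 1 captured.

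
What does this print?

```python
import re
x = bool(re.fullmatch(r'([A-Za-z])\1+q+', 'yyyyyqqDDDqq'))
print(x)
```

`fullmatch` succeeds only if the pattern covers the string from start to end.
Here there's no way to consume every character, so the call returns None, and `bool(None)` is False.

False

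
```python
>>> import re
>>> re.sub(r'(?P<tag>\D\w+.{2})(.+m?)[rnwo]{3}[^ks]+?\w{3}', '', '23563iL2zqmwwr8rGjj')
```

'23563j'

This matches a non-digit, then one or more of a word character, then exactly 2 of any character (captured as 'tag'); then one or more of any character, then optionally the literal 'm' (captured); then exactly 3 of one of [rnwo], then one or more of any character except [ks] (lazy), then exactly 3 of a word character.
With the lazy modifier that quantifier settles for the fewest repetitions that let the rest of the pattern succeed (the atoms after it are unaffected and can still be greedy).
Matches: at [5:18] → 'iL2zqmwwr8rGj'.
Every occurrence is swapped for ''.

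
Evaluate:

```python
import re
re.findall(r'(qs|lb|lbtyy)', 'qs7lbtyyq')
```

The regex engine tests alternatives in the order written; an earlier branch that matches wins even if a later one would match more.
Walking the string: at [0:2] match 'qs', group 1 = 'qs'; at [3:5] match 'lb', group 1 = 'lb'.
One capturing group, so `findall` returns just the captured substring from each match — 2 in all.

['qs', 'lb']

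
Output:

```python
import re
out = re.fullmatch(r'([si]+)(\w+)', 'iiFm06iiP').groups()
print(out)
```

('ii', 'Fm06iiP')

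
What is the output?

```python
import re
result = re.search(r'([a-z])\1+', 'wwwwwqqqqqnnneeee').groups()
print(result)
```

('w',)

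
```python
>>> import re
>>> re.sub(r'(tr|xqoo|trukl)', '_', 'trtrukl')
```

'__ukl'

The regex engine tests alternatives in the order written; an earlier branch that matches wins even if a later one would match more.
Matches: at [0:2] → 'tr'; at [2:4] → 'tr'.
Every occurrence is swapped for '_'.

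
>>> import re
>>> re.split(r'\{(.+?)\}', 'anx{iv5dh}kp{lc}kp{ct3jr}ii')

['anx', 'iv5dh', 'kp', 'lc', 'kp', 'ct3jr', 'ii']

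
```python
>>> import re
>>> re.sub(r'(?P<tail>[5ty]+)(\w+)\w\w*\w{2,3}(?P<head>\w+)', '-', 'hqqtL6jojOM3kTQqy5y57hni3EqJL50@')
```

This matches one or more of one of [5ty] (captured as 'tail'); then one or more of a word character (captured); then a word character, then zero or more of a word character, then 2 to 3 of a word character; then one or more of a word character (captured as 'head').
Matches: at [3:31] → 'tL6jojOM3kTQqy5y57hni3EqJL50'.
Every occurrence is swapped for '-'.

'hqq-@'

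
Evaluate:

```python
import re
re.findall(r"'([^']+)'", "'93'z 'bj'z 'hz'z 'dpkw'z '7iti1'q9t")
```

['93', 'bj', 'hz', 'dpkw', '7iti1']

Walking the string: at [0:4] match "'93'", group 1 = '93'; at [6:10] match "'bj'", group 1 = 'bj'; at [12:16] match "'hz'", group 1 = 'hz'; at [18:24] match "'dpkw'", group 1 = 'dpkw'; at [26:33] match "'7iti1'", group 1 = '7iti1'.
With a single group, `findall` returns only what that group captured — 5 items.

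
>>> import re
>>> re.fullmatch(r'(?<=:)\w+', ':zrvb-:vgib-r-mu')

None

The `(?=…)`/`(?<=…)` assertion just peeks at neighbouring text; it doesn't advance the match position.
`re.fullmatch` requires the pattern to consume the entire string.
Here there's no way to consume every character, so the call returns None.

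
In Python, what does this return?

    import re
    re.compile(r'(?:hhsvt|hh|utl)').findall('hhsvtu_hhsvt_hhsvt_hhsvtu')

['hhsvt', 'hhsvt', 'hhsvt', 'hhsvt']

`|` is ordered: at each position the engine commits to the first alternative that works.
With no groups in the pattern, `findall` gives back each whole match — 4 here.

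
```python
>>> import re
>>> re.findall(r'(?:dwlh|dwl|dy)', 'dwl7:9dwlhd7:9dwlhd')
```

Branches in `(...|...)` are attempted left-to-right; the first branch that allows the whole pattern to succeed is taken.
With no groups in the pattern, `findall` gives back each whole match — 3 here.

['dwl', 'dwlh', 'dwlh']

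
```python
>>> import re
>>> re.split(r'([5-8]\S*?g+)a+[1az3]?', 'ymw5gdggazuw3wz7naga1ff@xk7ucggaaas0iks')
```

Pattern: a character in [5-8], then zero or more of a non-whitespace character (lazy), then one or more of a literal 'g' (captured); then one or more of a literal 'a'; then optionally one of [1az3].
A non-greedy quantifier consumes as few characters as it can — just enough that the remainder of the pattern still matches from where it stops; whatever follows it matches normally.
Matches to split on: at [3:10] → '5gdggaz'; at [15:21] → '7naga1'; at [26:34] → '7ucggaaa'.
`re.split` interleaves the captured-group text with the surrounding fragments.

['ymw', '5gdgg', 'uw3wz', '7nag', 'ff@xk', '7ucgg', 's0iks']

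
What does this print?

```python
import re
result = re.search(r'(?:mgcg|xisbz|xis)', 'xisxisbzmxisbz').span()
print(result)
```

(0, 3)

`re.search` scans for the first position where the pattern succeeds.
The match spans [0:3] → 'xis'.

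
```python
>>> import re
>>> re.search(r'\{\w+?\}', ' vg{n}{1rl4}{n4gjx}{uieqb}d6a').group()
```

`re.search` scans for the first position where the pattern succeeds.
The match spans [3:6] → '{n}'.

'{n}'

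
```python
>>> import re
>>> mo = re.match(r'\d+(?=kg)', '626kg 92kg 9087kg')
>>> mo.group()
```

'626'

`re.match` won't scan ahead — the pattern has to work from the very first character.
The match spans [0:3] → '626'.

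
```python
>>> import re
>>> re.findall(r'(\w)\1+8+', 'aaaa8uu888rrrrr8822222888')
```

['a', 'u', 'r', '2']

The backreference `\1` re-matches whatever the first group consumed, character for character.
Scanning left to right: at [0:5] match 'aaaa8', group 1 = 'a'; at [5:10] match 'uu888', group 1 = 'u'; at [10:17] match 'rrrrr88', group 1 = 'r'; at [17:25] match '22222888', group 1 = '2'.
Because there's exactly one group, `findall` drops the full match and keeps group 1 from each hit.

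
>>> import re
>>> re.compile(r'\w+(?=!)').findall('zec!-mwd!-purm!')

Because the assertion is zero-width, the text it checks is not consumed and won't appear in the result.
With no groups in the pattern, `findall` gives back each whole match — 3 here.

['zec', 'mwd', 'purm']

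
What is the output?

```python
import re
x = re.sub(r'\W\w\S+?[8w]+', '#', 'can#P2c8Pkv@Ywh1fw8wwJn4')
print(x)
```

can#Pkv#Jn4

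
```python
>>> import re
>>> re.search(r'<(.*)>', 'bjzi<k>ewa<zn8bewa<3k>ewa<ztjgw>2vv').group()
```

'<k>ewa<zn8bewa<3k>ewa<ztjgw>'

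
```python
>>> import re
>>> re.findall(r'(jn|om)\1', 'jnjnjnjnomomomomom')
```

['jn', 'jn', 'om', 'om']

The backreference `\1` re-matches whatever the first group consumed, character for character.
Scanning left to right: at [0:4] match 'jnjn', group 1 = 'jn'; at [4:8] match 'jnjn', group 1 = 'jn'; at [8:12] match 'omom', group 1 = 'om'; at [12:16] match 'omom', group 1 = 'om'.
With a single group, `findall` returns only what that group captured — 4 items.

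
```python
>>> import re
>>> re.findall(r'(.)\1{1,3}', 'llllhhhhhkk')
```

The backreference `\1` re-matches whatever the first group consumed, character for character.
With a single group, `findall` returns only what that group captured — 3 items.

['l', 'h', 'k']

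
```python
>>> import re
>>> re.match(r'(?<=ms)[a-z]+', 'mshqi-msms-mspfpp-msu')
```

`match` is anchored at position 0; if the pattern doesn't fit there, it returns None.
Here position 0 doesn't satisfy it, so the call returns None.

None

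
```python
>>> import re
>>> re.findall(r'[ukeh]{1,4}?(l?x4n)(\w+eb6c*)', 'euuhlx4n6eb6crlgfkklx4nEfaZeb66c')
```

[('lx4n', '6eb6crlgfkklx4nEfaZeb6')]

The pattern matches 1 to 4 of one of [ukeh] (lazy); then optionally a literal 'l', then the literal 'x4n' (captured); then one or more of a word character, then the literal 'eb6', then zero or more of a literal 'c' (captured).
Matches: at [0:30] match 'euuhlx4n6eb6crlgfkklx4nEfaZeb6', groups = ('lx4n', '6eb6crlgfkklx4nEfaZeb6').
Multiple groups make `findall` return tuples — one 2-tuple for the one match.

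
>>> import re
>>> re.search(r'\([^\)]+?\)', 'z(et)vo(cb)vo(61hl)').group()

'(et)'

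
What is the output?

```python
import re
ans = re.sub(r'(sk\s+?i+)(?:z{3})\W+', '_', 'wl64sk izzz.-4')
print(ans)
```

wl64_4

Pattern: the literal 'sk', then one or more of whitespace (lazy), then one or more of a literal 'i' (captured); then exactly 3 of a literal 'z' (non-capturing group); then one or more of a non-word character.
Every occurrence is swapped for '_'.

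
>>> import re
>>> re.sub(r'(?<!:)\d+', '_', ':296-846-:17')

The negative lookaround is zero-width — it rules out positions where the adjacent text would match, without consuming anything.
Matches: at [2:4] → '96'; at [5:8] → '846'; at [11:12] → '7'.
Each match is replaced by '_'.

':2_-_-:1_'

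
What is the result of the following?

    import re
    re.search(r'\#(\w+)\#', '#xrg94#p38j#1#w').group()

'#xrg94#'

The match spans [0:7] → '#xrg94#'.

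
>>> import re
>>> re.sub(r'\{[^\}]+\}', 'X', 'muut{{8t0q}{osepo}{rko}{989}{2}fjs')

'muutXXXXXfjs'

Matches: at [4:11] → '{{8t0q}'; at [11:18] → '{osepo}'; at [18:23] → '{rko}'; at [23:28] → '{989}'; at [28:31] → '{2}'.
Every occurrence is swapped for 'X'.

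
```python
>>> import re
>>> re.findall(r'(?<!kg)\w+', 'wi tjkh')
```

['wi', 'tjkh']

A negative assertion filters positions out without eating any characters.
Matches: at [0:2] → 'wi'; at [3:7] → 'tjkh'.
No capturing groups, so `findall` returns the 2 full match strings.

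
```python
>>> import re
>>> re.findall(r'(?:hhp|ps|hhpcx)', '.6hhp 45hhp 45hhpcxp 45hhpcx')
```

Branches in `(...|...)` are attempted left-to-right; the first branch that allows the whole pattern to succeed is taken.
With no groups in the pattern, `findall` gives back each whole match — 4 here.

['hhp', 'hhp', 'hhp', 'hhp']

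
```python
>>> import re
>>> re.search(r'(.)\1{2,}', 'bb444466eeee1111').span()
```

(2, 6)

After group 1 captures some text, `\1` only succeeds where that same text appears again.
`re.search` scans for the first position where the pattern succeeds.
The match spans [2:6] → '4444'.
Captured: group 1 = '4'.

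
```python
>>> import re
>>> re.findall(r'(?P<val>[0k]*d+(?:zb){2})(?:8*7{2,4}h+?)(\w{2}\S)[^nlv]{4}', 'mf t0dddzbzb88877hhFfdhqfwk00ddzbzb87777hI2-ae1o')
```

The pattern matches zero or more of one of [0k], then one or more of a literal 'd', then the literal 'zb' repeated 2 times (captured as 'val'); then zero or more of the literal '8', then 2 to 4 of the literal '7', then one or more of the literal 'h' (lazy) (non-capturing group); then exactly 2 of a word character, then a non-whitespace character (captured); then exactly 4 of any character except [nlv].
Walking the string: at [4:25] match '0dddzbzb88877hhFfdhqf', groups = ('0dddzbzb', 'hFf'); at [26:48] match 'k00ddzbzb87777hI2-ae1o', groups = ('k00ddzbzb', 'I2-').
Multiple groups make `findall` return tuples — one 2-tuple for each match.

[('0dddzbzb', 'hFf'), ('k00ddzbzb', 'I2-')]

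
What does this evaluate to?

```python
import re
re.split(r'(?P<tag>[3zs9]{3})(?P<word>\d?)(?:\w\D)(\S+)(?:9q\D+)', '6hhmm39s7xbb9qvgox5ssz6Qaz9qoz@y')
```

['6hhmm', '39s', '7', 'b9qvgox5ssz6Qaz', '']

This matches exactly 3 of one of [3zs9] (captured as 'tag'); then optionally a digit (captured as 'word'); then a word character, then a non-digit (non-capturing group); then one or more of a non-whitespace character (captured); then the literal '9q', then one or more of a non-digit (non-capturing group).
Matches to split on: at [5:32] → '39s7xbb9qvgox5ssz6Qaz9qoz@y'.
Because the pattern has a capturing group, `split` also inserts each captured text between the pieces.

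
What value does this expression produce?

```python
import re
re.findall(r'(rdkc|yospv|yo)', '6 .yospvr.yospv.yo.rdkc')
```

['yospv', 'yospv', 'yo', 'rdkc']

Alternation isn't longest-match — the leftmost alternative that fits at this position is chosen.
One capturing group, so `findall` returns just the captured substring from each match — 4 in all.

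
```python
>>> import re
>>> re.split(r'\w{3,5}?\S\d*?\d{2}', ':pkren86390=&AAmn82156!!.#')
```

The pattern matches 3 to 5 of a word character (lazy), then a non-whitespace character; then zero or more of a digit (lazy), then exactly 2 of a digit.
Lazy quantifiers expand one character at a time until the remainder of the pattern can match.
Matches to split on: at [1:8] → 'pkren86'; at [13:19] → 'AAmn82'.
The string is cut at each match, leaving 3 pieces.

[':', '390=&', '156!!.#']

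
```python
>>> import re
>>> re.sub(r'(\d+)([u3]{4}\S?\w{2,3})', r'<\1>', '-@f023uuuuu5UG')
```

'-@f<023>'

This matches one or more of a digit (captured); then exactly 4 of one of [u3], then optionally a non-whitespace character, then 2 to 3 of a word character (captured).
Matches: at [3:14] → '023uuuuu5UG'.
`\1` in the replacement pulls in group 1's text for each match.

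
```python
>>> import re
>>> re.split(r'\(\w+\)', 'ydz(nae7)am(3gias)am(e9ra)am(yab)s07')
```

['ydz', 'am', 'am', 'am', 's07']

Each match becomes a cut point; 5 segments remain.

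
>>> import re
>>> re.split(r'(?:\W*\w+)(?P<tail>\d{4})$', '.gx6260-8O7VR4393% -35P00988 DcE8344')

This matches zero or more of a non-word character, then one or more of a word character (non-capturing group); then exactly 4 of a digit (captured as 'tail'); then anchored at the end.
With a capturing group present, the delimiter's captured portion is kept in the result list.

['.gx6260-8O7VR4393% -35P00988', '8344', '']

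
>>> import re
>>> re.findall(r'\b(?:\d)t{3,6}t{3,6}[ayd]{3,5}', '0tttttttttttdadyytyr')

['0tttttttttttdadyy']

This matches a word boundary (`\b`, zero-width); then a digit (non-capturing group); then 3 to 6 of a literal 't', then 3 to 6 of a literal 't', then 3 to 5 of one of [ayd].
Walking the string: at [0:17] → '0tttttttttttdadyy'.
`findall` yields the raw match text (1 of them) because the pattern has no groups.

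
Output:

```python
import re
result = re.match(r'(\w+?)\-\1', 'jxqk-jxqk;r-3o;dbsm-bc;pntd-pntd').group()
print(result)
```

jxqk-jxqk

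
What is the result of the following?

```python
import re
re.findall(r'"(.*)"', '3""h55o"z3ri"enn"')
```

['"h55o"z3ri"enn']

Matches: at [1:17] match '""h55o"z3ri"enn"', group 1 = '"h55o"z3ri"enn'.
`findall` collects group 1 from the one match (1 total).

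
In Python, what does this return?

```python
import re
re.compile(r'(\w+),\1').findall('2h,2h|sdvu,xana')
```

['2h']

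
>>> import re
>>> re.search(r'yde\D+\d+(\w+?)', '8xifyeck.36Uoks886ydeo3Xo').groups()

('X',)

The pattern matches the literal 'yde', then one or more of a non-digit; then one or more of a digit; then one or more of a word character (lazy) (captured).
Because the quantifier is non-greedy, it stops expanding at the earliest point where the rest of the pattern can succeed.
`re.search` tries every starting position until one works.
The match spans [18:24] → 'ydeo3X'.
Captured: group 1 = 'X'.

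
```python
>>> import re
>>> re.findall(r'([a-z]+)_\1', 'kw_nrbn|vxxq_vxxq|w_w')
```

['vxxq', 'w']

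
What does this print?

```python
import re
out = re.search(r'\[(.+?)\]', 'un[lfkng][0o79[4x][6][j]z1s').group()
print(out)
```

A non-greedy quantifier consumes as few characters as it can — just enough that the remainder of the pattern still matches from where it stops; whatever follows it matches normally.
`search` walks the string left to right and returns the first match it finds.
The match spans [2:9] → '[lfkng]'.
Captured: group 1 = 'lfkng'.

[lfkng]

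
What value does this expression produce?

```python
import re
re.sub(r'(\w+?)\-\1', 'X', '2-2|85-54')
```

'X|8X4'

`\1` is not a pattern — it's the concrete string captured by group 1, re-applied verbatim.
Matches: at [0:3] → '2-2'; at [5:8] → '5-5'.
`sub` substitutes 'X' at each match site.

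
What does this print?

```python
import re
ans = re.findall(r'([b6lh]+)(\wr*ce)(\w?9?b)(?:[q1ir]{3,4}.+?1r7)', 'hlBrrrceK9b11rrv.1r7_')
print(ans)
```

[('hl', 'Brrrce', 'K9b')]

This matches one or more of one of [b6lh] (captured); then a word character, then zero or more of the literal 'r', then the literal 'ce' (captured); then optionally a word character, then optionally a literal '9', then the literal 'b' (captured); then 3 to 4 of one of [q1ir], then one or more of any character (lazy), then the literal '1r7' (non-capturing group).
Scanning left to right: at [0:20] match 'hlBrrrceK9b11rrv.1r7', groups = ('hl', 'Brrrce', 'K9b').
3 groups means the one result is a tuple of 3 captured strings — 1 here.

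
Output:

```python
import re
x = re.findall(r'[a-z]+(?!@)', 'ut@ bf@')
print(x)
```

The negative lookahead/lookbehind blocks any match where the forbidden context is present.
Matches: at [0:1] → 'u'; at [4:5] → 'b'.
With no groups in the pattern, `findall` gives back each whole match — 2 here.

['u', 'b']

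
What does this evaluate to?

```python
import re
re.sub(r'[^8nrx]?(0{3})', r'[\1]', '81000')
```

`\1` in the replacement pulls in group 1's text for each match.

'8[000]'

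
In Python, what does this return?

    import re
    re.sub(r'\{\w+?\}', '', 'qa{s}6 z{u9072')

'qa6 z{u9072'

Matches: at [2:5] → '{s}'.
`sub` substitutes '' at each match site.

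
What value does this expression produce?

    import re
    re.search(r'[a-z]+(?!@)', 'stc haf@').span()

(0, 3)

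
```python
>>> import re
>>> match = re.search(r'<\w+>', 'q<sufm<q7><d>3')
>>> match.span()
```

(6, 10)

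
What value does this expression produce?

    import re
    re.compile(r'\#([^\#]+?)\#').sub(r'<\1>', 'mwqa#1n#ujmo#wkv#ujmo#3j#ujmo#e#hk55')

'mwqa<1n>ujmo<wkv>ujmo<3j>ujmo<e>hk55'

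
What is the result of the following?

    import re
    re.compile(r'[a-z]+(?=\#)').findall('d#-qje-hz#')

['d', 'hz']

Lookahead/lookbehind check context without consuming it, so the matched span excludes the asserted characters.
`findall` yields the raw match text (2 of them) because the pattern has no groups.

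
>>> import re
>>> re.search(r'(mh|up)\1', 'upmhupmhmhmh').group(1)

'mh'

After group 1 captures some text, `\1` only succeeds where that same text appears again.
`re.search` scans for the first position where the pattern succeeds.
The match spans [6:10] → 'mhmh'.
Captured: group 1 = 'mh'.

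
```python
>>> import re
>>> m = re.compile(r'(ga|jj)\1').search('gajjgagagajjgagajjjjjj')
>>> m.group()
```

After group 1 captures some text, `\1` only succeeds where that same text appears again.
The match spans [4:8] → 'gaga'.

'gaga'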